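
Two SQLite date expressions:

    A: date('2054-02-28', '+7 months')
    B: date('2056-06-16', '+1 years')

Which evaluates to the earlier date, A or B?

A = 2054-09-28.
B = 2057-06-16.
A is earlier.

A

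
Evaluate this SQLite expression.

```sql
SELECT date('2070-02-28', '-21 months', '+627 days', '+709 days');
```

2072-01-24

Adding -21 months to 2070-02-28 gives 2068-05-28.
Applying '+627 days' to 2068-05-28: counting 627 days forward gives 2070-02-14.
Applying '+709 days' to 2070-02-14: counting 709 days forward gives 2072-01-24.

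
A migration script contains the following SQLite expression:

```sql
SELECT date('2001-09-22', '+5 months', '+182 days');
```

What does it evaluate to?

2002-08-23

Adding +5 months to 2001-09-22 gives 2002-02-22.
Applying '+182 days' to 2002-02-22: counting 182 days forward gives 2002-08-23.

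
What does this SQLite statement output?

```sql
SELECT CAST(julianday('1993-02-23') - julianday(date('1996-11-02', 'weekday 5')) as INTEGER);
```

-1354

`weekday 5` advances to the next Friday; 1996-11-02 is a Saturday, so it moves forward to 1996-11-08.
5 days remain in February 1993 after the 23rd (28 − 23).
Full months from March 1993 through October 1996 contribute their day counts.
Then 8 days into November 1996.
Total: 5 + 31 + 30 + 31 + 30 + 31 + 31 + 30 + 31 + 30 + 31 + 31 + 28 + 31 + 30 + 31 + 30 + 31 + 31 + 30 + 31 + 30 + 31 + 31 + 28 + 31 + 30 + 31 + 30 + 31 + 31 + 30 + 31 + 30 + 31 + 31 + 29 + 31 + 30 + 31 + 30 + 31 + 31 + 30 + 31 + 8 = 1354.
The subtraction is earlier − later, so the result is −1354 → -1354.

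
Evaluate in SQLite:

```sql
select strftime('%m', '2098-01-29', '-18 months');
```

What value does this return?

07

First apply '-18 months': 2098-01-29 → 2096-07-29.
`%m` extracts the 2-digit month (01-12): 07.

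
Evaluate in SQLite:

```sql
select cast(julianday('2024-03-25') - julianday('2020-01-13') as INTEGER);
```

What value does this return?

18 days remain in January 2020 after the 13th (31 − 13).
Full months from February 2020 through February 2024 contribute their day counts.
Then 25 days into March 2024.
Total: 18 + 29 + 31 + 30 + 31 + 30 + 31 + 31 + 30 + 31 + 30 + 31 + 31 + 28 + 31 + 30 + 31 + 30 + 31 + 31 + 30 + 31 + 30 + 31 + 31 + 28 + 31 + 30 + 31 + 30 + 31 + 31 + 30 + 31 + 30 + 31 + 31 + 28 + 31 + 30 + 31 + 30 + 31 + 31 + 30 + 31 + 30 + 31 + 31 + 29 + 25 = 1533.

1533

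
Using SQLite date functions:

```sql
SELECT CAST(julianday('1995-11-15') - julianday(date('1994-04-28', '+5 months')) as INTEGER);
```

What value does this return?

Adding +5 months to 1994-04-28 gives 1994-09-28.
2 days remain in September 1994 after the 28th (30 − 28).
Full months from October 1994 through October 1995 contribute their day counts.
Then 15 days into November 1995.
Total: 2 + 31 + 30 + 31 + 31 + 28 + 31 + 30 + 31 + 30 + 31 + 31 + 30 + 31 + 15 = 413.

413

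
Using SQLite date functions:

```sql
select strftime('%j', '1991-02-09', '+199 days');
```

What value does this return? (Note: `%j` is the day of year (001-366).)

239

First apply '+199 days': 1991-02-09 → 1991-08-27.
Day-of-year for 1991-08-27: days since 1991-01-01 inclusive = 239, zero-padded to 239.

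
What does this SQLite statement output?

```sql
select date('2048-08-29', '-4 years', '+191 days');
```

2045-03-08

Adding -4 years to 2048-08-29 gives 2044-08-29.
Applying '+191 days' to 2044-08-29: counting 191 days forward gives 2045-03-08.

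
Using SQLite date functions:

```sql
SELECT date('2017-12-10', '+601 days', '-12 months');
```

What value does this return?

2018-08-03

Applying '+601 days' to 2017-12-10: counting 601 days forward gives 2019-08-03.
Adding -12 months to 2019-08-03 gives 2018-08-03.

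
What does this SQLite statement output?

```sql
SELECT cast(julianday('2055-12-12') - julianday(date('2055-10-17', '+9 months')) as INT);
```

-218

Adding +9 months to 2055-10-17 gives 2056-07-17.
19 days remain in December 2055 after the 12th (31 − 12).
Full months from January 2056 through June 2056 contribute their day counts.
Then 17 days into July 2056.
Total: 19 + 31 + 29 + 31 + 30 + 31 + 30 + 17 = 218.
The subtraction is earlier − later, so the result is −218 → -218.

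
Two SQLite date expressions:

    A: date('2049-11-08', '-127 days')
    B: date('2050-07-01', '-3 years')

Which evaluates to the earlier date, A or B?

B

A = 2049-07-04.
B = 2047-07-01.
B is earlier.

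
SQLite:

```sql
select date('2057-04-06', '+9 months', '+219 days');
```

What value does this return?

Adding +9 months to 2057-04-06 gives 2058-01-06.
Applying '+219 days' to 2058-01-06: counting 219 days forward gives 2058-08-13.

2058-08-13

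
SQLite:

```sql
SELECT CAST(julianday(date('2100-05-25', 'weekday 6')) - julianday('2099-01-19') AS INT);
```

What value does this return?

495

`weekday 6` advances to the next Saturday; 2100-05-25 is a Tuesday, so it moves forward to 2100-05-29.
12 days remain in January 2099 after the 19th (31 − 19).
Full months from February 2099 through April 2100 contribute their day counts.
Then 29 days into May 2100.
Total: 12 + 28 + 31 + 30 + 31 + 30 + 31 + 31 + 30 + 31 + 30 + 31 + 31 + 28 + 31 + 30 + 29 = 495.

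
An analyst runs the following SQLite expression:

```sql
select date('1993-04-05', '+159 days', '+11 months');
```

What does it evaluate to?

1994-08-11

Applying '+159 days' to 1993-04-05: counting 159 days forward gives 1993-09-11.
Adding +11 months to 1993-09-11 gives 1994-08-11.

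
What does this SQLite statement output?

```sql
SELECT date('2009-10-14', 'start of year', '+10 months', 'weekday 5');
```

`start of year` rewinds 2009-10-14 to 2009-01-01.
Adding +10 months to 2009-01-01 gives 2009-11-01.
`weekday 5` advances to the next Friday; 2009-11-01 is a Sunday, so it moves forward to 2009-11-06.

2009-11-06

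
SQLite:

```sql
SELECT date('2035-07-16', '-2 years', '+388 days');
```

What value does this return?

Adding -2 years to 2035-07-16 gives 2033-07-16.
Applying '+388 days' to 2033-07-16: counting 388 days forward gives 2034-08-08.

2034-08-08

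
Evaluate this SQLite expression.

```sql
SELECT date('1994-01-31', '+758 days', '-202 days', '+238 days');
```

Applying '+758 days' to 1994-01-31: counting 758 days forward gives 1996-02-28.
Applying '-202 days' to 1996-02-28: counting 202 days back gives 1995-08-10.
Applying '+238 days' to 1995-08-10: counting 238 days forward gives 1996-04-04.

1996-04-04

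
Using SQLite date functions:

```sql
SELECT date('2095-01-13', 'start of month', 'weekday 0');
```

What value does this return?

`start of month` rewinds 2095-01-13 to 2095-01-01.
`weekday 0` advances to the next Sunday; 2095-01-01 is a Saturday, so it moves forward to 2095-01-02.

2095-01-02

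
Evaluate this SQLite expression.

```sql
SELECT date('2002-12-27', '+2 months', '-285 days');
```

2002-05-18

Adding +2 months to 2002-12-27 gives 2003-02-27.
Applying '-285 days' to 2003-02-27: counting 285 days back gives 2002-05-18.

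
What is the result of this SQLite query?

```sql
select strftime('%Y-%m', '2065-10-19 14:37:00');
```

`%Y-%m` extracts the year-month: 2065-10.

2065-10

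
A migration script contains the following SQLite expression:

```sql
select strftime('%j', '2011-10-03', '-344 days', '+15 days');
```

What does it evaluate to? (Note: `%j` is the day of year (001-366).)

312

First apply '-344 days', '+15 days': 2011-10-03 → 2010-11-08.
Day-of-year for 2010-11-08: days since 2010-01-01 inclusive = 312, zero-padded to 312.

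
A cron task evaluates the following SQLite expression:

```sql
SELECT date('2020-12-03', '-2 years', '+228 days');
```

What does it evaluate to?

Adding -2 years to 2020-12-03 gives 2018-12-03.
Applying '+228 days' to 2018-12-03: counting 228 days forward gives 2019-07-19.

2019-07-19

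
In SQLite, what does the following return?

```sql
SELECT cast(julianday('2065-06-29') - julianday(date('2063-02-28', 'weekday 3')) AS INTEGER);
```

852

`weekday 3` advances to the next Wednesday; 2063-02-28 is already a Wednesday, so it stays at 2063-02-28.
0 days remain in February 2063 after the 28th (28 − 28).
Full months from March 2063 through May 2065 contribute their day counts.
Then 29 days into June 2065.
Total: 0 + 31 + 30 + 31 + 30 + 31 + 31 + 30 + 31 + 30 + 31 + 31 + 29 + 31 + 30 + 31 + 30 + 31 + 31 + 30 + 31 + 30 + 31 + 31 + 28 + 31 + 30 + 31 + 29 = 852.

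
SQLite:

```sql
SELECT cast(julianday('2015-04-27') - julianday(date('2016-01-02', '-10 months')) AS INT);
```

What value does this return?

Adding -10 months to 2016-01-02 gives 2015-03-02.
29 days remain in March 2015 after the 2nd (31 − 2).
Then 27 days into April 2015.
Total: 29 + 27 = 56.

56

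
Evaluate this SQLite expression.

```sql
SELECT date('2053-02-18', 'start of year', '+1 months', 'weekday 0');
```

2053-02-02

`start of year` rewinds 2053-02-18 to 2053-01-01.
Adding +1 month to 2053-01-01 gives 2053-02-01.
`weekday 0` advances to the next Sunday; 2053-02-01 is a Saturday, so it moves forward to 2053-02-02.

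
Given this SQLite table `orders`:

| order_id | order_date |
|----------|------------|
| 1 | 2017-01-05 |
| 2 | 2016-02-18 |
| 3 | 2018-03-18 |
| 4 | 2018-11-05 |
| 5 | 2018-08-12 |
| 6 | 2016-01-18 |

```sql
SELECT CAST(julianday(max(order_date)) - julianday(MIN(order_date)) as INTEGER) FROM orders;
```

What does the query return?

1022

MIN = 2016-01-18, MAX = 2018-11-05.
13 days remain in January 2016 after the 18th (31 − 18).
Full months from February 2016 through October 2018 contribute their day counts.
Then 5 days into November 2018.
Total: 13 + 29 + 31 + 30 + 31 + 30 + 31 + 31 + 30 + 31 + 30 + 31 + 31 + 28 + 31 + 30 + 31 + 30 + 31 + 31 + 30 + 31 + 30 + 31 + 31 + 28 + 31 + 30 + 31 + 30 + 31 + 31 + 30 + 31 + 5 = 1022.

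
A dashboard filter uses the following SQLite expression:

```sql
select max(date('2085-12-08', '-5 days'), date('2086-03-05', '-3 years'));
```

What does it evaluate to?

2085-12-03

date('2085-12-08', '-5 days') → 2085-12-03.
date('2086-03-05', '-3 years') → 2083-03-05.
Later of the two is 2085-12-03.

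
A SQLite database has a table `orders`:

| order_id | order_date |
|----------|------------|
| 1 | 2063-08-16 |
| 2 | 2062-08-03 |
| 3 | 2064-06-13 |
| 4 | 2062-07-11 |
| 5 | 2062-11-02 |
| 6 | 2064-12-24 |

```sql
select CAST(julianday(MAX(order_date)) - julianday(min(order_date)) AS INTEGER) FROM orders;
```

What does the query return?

897

MIN = 2062-07-11, MAX = 2064-12-24.
20 days remain in July 2062 after the 11th (31 − 11).
Full months from August 2062 through November 2064 contribute their day counts.
Then 24 days into December 2064.
Total: 20 + 31 + 30 + 31 + 30 + 31 + 31 + 28 + 31 + 30 + 31 + 30 + 31 + 31 + 30 + 31 + 30 + 31 + 31 + 29 + 31 + 30 + 31 + 30 + 31 + 31 + 30 + 31 + 30 + 24 = 897.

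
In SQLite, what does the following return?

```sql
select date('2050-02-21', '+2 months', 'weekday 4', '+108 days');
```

Adding +2 months to 2050-02-21 gives 2050-04-21.
`weekday 4` advances to the next Thursday; 2050-04-21 is already a Thursday, so it stays at 2050-04-21.
Applying '+108 days' to 2050-04-21: counting 108 days forward gives 2050-08-07.

2050-08-07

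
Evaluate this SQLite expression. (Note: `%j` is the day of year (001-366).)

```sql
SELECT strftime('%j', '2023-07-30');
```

Day-of-year for 2023-07-30: days since 2023-01-01 inclusive = 211, zero-padded to 211.

211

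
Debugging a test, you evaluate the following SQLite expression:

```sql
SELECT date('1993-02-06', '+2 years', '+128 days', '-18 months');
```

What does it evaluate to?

Adding +2 years to 1993-02-06 gives 1995-02-06.
Applying '+128 days' to 1995-02-06: counting 128 days forward gives 1995-06-14.
Adding -18 months to 1995-06-14 gives 1993-12-14.

1993-12-14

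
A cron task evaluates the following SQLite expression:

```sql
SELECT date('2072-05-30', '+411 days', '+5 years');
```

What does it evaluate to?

Applying '+411 days' to 2072-05-30: counting 411 days forward gives 2073-07-15.
Adding +5 years to 2073-07-15 gives 2078-07-15.

2078-07-15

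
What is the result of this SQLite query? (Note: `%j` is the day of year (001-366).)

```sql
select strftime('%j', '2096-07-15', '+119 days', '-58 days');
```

First apply '+119 days', '-58 days': 2096-07-15 → 2096-09-14.
Day-of-year for 2096-09-14: days since 2096-01-01 inclusive = 258, zero-padded to 258.

258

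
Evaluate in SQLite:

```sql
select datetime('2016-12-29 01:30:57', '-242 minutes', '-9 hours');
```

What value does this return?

2016-12-28 12:28:57

242 minutes = 4h 2m; -242 minutes from 2016-12-29 01:30:57 is 2016-12-28 21:28:57 (crosses midnight).
-9 hours from 2016-12-28 21:28:57 is 2016-12-28 12:28:57.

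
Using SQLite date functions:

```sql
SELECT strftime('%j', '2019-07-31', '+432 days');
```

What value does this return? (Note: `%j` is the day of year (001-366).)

279

First apply '+432 days': 2019-07-31 → 2020-10-05.
Day-of-year for 2020-10-05: days since 2020-01-01 inclusive = 279, zero-padded to 279.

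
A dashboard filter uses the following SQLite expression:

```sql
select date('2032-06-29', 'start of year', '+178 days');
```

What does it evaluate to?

`start of year` rewinds 2032-06-29 to 2032-01-01.
Applying '+178 days' to 2032-01-01: counting 178 days forward gives 2032-06-27.

2032-06-27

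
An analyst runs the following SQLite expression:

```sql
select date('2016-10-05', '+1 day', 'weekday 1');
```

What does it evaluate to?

Advancing 1 more day within October lands on 2016-10-06.
`weekday 1` advances to the next Monday; 2016-10-06 is a Thursday, so it moves forward to 2016-10-10.

2016-10-10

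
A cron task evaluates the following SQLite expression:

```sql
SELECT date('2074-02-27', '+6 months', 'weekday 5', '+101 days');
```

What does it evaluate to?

2074-12-10

Adding +6 months to 2074-02-27 gives 2074-08-27.
`weekday 5` advances to the next Friday; 2074-08-27 is a Monday, so it moves forward to 2074-08-31.
Applying '+101 days' to 2074-08-31: counting 101 days forward gives 2074-12-10.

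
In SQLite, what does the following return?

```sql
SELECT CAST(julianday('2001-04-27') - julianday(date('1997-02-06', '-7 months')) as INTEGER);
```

Adding -7 months to 1997-02-06 gives 1996-07-06.
25 days remain in July 1996 after the 6th (31 − 6).
Full months from August 1996 through March 2001 contribute their day counts.
Then 27 days into April 2001.
Total: 25 + 31 + 30 + 31 + 30 + 31 + 31 + 28 + 31 + 30 + 31 + 30 + 31 + 31 + 30 + 31 + 30 + 31 + 31 + 28 + 31 + 30 + 31 + 30 + 31 + 31 + 30 + 31 + 30 + 31 + 31 + 28 + 31 + 30 + 31 + 30 + 31 + 31 + 30 + 31 + 30 + 31 + 31 + 29 + 31 + 30 + 31 + 30 + 31 + 31 + 30 + 31 + 30 + 31 + 31 + 28 + 31 + 27 = 1756.

1756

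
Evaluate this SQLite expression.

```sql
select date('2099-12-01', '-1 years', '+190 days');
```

Adding -1 year to 2099-12-01 gives 2098-12-01.
Applying '+190 days' to 2098-12-01: counting 190 days forward gives 2099-06-09.

2099-06-09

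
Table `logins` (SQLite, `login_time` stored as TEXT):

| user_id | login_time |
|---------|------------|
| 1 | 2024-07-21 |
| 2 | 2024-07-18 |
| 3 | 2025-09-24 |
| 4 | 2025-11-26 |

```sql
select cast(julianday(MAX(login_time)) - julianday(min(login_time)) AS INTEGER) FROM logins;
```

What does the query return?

MIN = 2024-07-18, MAX = 2025-11-26.
13 days remain in July 2024 after the 18th (31 − 18).
Full months from August 2024 through October 2025 contribute their day counts.
Then 26 days into November 2025.
Total: 13 + 31 + 30 + 31 + 30 + 31 + 31 + 28 + 31 + 30 + 31 + 30 + 31 + 31 + 30 + 31 + 26 = 496.

496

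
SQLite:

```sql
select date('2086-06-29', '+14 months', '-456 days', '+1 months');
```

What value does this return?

Adding +14 months to 2086-06-29 gives 2087-08-29.
Applying '-456 days' to 2087-08-29: counting 456 days back gives 2086-05-30.
Adding +1 month to 2086-05-30 gives 2086-06-30.

2086-06-30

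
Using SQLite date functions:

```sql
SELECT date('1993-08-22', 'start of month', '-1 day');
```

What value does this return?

1993-07-31

`start of month` rewinds 1993-08-22 to 1993-08-01.
Going back 1 day from 1993-08-01 reaches 1993-07-31 (last day of July, 31 days).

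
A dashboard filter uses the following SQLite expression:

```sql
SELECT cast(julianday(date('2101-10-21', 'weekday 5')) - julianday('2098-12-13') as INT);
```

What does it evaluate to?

1042

`weekday 5` advances to the next Friday; 2101-10-21 is already a Friday, so it stays at 2101-10-21.
18 days remain in December 2098 after the 13th (31 − 13).
Full months from January 2099 through September 2101 contribute their day counts.
Then 21 days into October 2101.
Total: 18 + 31 + 28 + 31 + 30 + 31 + 30 + 31 + 31 + 30 + 31 + 30 + 31 + 31 + 28 + 31 + 30 + 31 + 30 + 31 + 31 + 30 + 31 + 30 + 31 + 31 + 28 + 31 + 30 + 31 + 30 + 31 + 31 + 30 + 21 = 1042.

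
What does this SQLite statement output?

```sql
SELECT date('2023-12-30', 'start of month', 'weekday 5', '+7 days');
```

2023-12-08

`start of month` rewinds 2023-12-30 to 2023-12-01.
`weekday 5` advances to the next Friday; 2023-12-01 is already a Friday, so it stays at 2023-12-01.
Advancing 7 more days within December lands on 2023-12-08.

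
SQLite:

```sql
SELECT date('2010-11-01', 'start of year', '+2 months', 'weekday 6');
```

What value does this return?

`start of year` rewinds 2010-11-01 to 2010-01-01.
Adding +2 months to 2010-01-01 gives 2010-03-01.
`weekday 6` advances to the next Saturday; 2010-03-01 is a Monday, so it moves forward to 2010-03-06.

2010-03-06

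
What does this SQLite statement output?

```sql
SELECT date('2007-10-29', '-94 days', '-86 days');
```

Applying '-94 days' to 2007-10-29: counting 94 days back gives 2007-07-27.
Applying '-86 days' to 2007-07-27: counting 86 days back gives 2007-05-02.

2007-05-02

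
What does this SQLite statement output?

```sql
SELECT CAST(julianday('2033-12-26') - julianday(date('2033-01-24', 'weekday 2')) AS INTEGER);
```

335

`weekday 2` advances to the next Tuesday; 2033-01-24 is a Monday, so it moves forward to 2033-01-25.
6 days remain in January 2033 after the 25th (31 − 25).
Full months from February 2033 through November 2033 contribute their day counts.
Then 26 days into December 2033.
Total: 6 + 28 + 31 + 30 + 31 + 30 + 31 + 31 + 30 + 31 + 30 + 26 = 335.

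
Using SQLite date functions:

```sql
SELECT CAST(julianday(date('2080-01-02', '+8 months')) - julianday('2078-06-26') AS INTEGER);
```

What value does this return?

799

Adding +8 months to 2080-01-02 gives 2080-09-02.
4 days remain in June 2078 after the 26th (30 − 26).
Full months from July 2078 through August 2080 contribute their day counts.
Then 2 days into September 2080.
Total: 4 + 31 + 31 + 30 + 31 + 30 + 31 + 31 + 28 + 31 + 30 + 31 + 30 + 31 + 31 + 30 + 31 + 30 + 31 + 31 + 29 + 31 + 30 + 31 + 30 + 31 + 31 + 2 = 799.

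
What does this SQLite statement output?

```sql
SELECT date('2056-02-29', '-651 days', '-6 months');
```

2053-11-19

Applying '-651 days' to 2056-02-29: counting 651 days back gives 2054-05-19.
Adding -6 months to 2054-05-19 gives 2053-11-19.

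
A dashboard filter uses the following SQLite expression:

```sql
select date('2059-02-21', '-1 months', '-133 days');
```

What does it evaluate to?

2058-09-10

Adding -1 month to 2059-02-21 gives 2059-01-21.
Applying '-133 days' to 2059-01-21: counting 133 days back gives 2058-09-10.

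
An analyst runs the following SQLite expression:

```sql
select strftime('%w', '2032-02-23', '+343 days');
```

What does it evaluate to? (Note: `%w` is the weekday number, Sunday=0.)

1

First apply '+343 days': 2032-02-23 → 2033-01-31.
2033-01-31 is a Monday; with Sunday=0 that is 1.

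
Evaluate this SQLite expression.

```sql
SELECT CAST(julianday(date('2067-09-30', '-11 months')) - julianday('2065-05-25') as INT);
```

523

Adding -11 months to 2067-09-30 gives 2066-10-30.
6 days remain in May 2065 after the 25th (31 − 25).
Full months from June 2065 through September 2066 contribute their day counts.
Then 30 days into October 2066.
Total: 6 + 30 + 31 + 31 + 30 + 31 + 30 + 31 + 31 + 28 + 31 + 30 + 31 + 30 + 31 + 31 + 30 + 30 = 523.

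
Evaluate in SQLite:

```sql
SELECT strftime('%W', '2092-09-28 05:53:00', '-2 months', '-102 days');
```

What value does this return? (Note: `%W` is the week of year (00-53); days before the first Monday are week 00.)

First apply '-2 months', '-102 days': 2092-09-28 05:53:00 → 2092-04-17 05:53:00.
2092-04-17 is a Thursday. SQLite's %W counts Mondays since the year started; the result is 15.

15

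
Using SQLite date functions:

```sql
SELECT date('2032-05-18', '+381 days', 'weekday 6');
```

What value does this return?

2033-06-04

Applying '+381 days' to 2032-05-18: counting 381 days forward gives 2033-06-03.
`weekday 6` advances to the next Saturday; 2033-06-03 is a Friday, so it moves forward to 2033-06-04.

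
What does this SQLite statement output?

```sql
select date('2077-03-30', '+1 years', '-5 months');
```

Adding +1 year to 2077-03-30 gives 2078-03-30.
Adding -5 months to 2078-03-30 gives 2077-10-30.

2077-10-30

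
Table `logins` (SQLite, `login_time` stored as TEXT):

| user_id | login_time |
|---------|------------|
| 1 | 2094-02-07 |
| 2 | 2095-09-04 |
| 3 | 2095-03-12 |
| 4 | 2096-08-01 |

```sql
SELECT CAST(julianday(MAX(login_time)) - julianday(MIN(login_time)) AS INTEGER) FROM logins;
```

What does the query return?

906

MIN = 2094-02-07, MAX = 2096-08-01.
21 days remain in February 2094 after the 7th (28 − 7).
Full months from March 2094 through July 2096 contribute their day counts.
Then 1 day into August 2096.
Total: 21 + 31 + 30 + 31 + 30 + 31 + 31 + 30 + 31 + 30 + 31 + 31 + 28 + 31 + 30 + 31 + 30 + 31 + 31 + 30 + 31 + 30 + 31 + 31 + 29 + 31 + 30 + 31 + 30 + 31 + 1 = 906.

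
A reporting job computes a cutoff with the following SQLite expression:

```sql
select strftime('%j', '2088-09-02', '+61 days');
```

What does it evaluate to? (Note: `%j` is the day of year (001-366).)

First apply '+61 days': 2088-09-02 → 2088-11-02.
Day-of-year for 2088-11-02: days since 2088-01-01 inclusive = 307, zero-padded to 307.

307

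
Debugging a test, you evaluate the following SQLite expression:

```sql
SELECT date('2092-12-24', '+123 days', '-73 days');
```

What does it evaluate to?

Applying '+123 days' to 2092-12-24: counting 123 days forward gives 2093-04-26.
Applying '-73 days' to 2093-04-26: counting 73 days back gives 2093-02-12.

2093-02-12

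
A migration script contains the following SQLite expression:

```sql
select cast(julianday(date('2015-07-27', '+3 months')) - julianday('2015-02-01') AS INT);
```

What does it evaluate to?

Adding +3 months to 2015-07-27 gives 2015-10-27.
27 days remain in February 2015 after the 1st (28 − 1).
Full months from March 2015 through September 2015 contribute their day counts.
Then 27 days into October 2015.
Total: 27 + 31 + 30 + 31 + 30 + 31 + 31 + 30 + 27 = 268.

268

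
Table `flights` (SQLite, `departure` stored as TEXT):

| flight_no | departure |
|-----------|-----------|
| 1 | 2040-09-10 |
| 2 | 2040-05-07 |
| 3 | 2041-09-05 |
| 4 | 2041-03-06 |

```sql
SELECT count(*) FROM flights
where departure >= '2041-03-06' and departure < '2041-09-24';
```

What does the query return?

Rows in [2041-03-06, 2041-09-24): 2041-09-05, 2041-03-06 → 2 rows.

2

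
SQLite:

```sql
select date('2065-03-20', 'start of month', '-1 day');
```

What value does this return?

2065-02-28

`start of month` rewinds 2065-03-20 to 2065-03-01.
Going back 1 day from 2065-03-01 reaches 2065-02-28 (last day of February, 28 days).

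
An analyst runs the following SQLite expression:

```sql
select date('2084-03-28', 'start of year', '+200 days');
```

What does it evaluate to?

`start of year` rewinds 2084-03-28 to 2084-01-01.
Applying '+200 days' to 2084-01-01: counting 200 days forward gives 2084-07-19.

2084-07-19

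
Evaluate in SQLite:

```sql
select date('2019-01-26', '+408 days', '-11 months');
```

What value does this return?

2019-04-09

Applying '+408 days' to 2019-01-26: counting 408 days forward gives 2020-03-09.
Adding -11 months to 2020-03-09 gives 2019-04-09.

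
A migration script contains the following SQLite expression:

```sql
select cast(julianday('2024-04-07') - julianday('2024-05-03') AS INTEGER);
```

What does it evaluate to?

23 days remain in April 2024 after the 7th (30 − 7).
Then 3 days into May 2024.
Total: 23 + 3 = 26.
The subtraction is earlier − later, so the result is −26 → -26.

-26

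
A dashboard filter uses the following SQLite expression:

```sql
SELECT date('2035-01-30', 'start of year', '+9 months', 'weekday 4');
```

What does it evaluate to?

`start of year` rewinds 2035-01-30 to 2035-01-01.
Adding +9 months to 2035-01-01 gives 2035-10-01.
`weekday 4` advances to the next Thursday; 2035-10-01 is a Monday, so it moves forward to 2035-10-04.

2035-10-04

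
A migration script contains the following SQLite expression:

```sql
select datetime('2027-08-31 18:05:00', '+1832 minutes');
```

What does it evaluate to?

2027-09-02 00:37:00

1832 minutes = 30h 32m; +1832 minutes from 2027-08-31 18:05:00 is 2027-09-02 00:37:00 (crosses midnight).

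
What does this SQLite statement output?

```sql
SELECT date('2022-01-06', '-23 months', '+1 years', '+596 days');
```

2022-09-25

Adding -23 months to 2022-01-06 gives 2020-02-06.
Adding +1 year to 2020-02-06 gives 2021-02-06.
Applying '+596 days' to 2021-02-06: counting 596 days forward gives 2022-09-25.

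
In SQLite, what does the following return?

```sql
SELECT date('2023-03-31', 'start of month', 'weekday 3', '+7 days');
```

2023-03-08

`start of month` rewinds 2023-03-31 to 2023-03-01.
`weekday 3` advances to the next Wednesday; 2023-03-01 is already a Wednesday, so it stays at 2023-03-01.
Advancing 7 more days within March lands on 2023-03-08.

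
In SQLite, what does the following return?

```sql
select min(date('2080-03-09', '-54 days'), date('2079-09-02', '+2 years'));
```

date('2080-03-09', '-54 days') → 2080-01-15.
date('2079-09-02', '+2 years') → 2081-09-02.
Earlier of the two is 2080-01-15.

2080-01-15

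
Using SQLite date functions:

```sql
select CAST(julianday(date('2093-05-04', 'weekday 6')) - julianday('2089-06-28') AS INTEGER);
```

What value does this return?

1411

`weekday 6` advances to the next Saturday; 2093-05-04 is a Monday, so it moves forward to 2093-05-09.
2 days remain in June 2089 after the 28th (30 − 28).
Full months from July 2089 through April 2093 contribute their day counts.
Then 9 days into May 2093.
Total: 2 + 31 + 31 + 30 + 31 + 30 + 31 + 31 + 28 + 31 + 30 + 31 + 30 + 31 + 31 + 30 + 31 + 30 + 31 + 31 + 28 + 31 + 30 + 31 + 30 + 31 + 31 + 30 + 31 + 30 + 31 + 31 + 29 + 31 + 30 + 31 + 30 + 31 + 31 + 30 + 31 + 30 + 31 + 31 + 28 + 31 + 30 + 9 = 1411.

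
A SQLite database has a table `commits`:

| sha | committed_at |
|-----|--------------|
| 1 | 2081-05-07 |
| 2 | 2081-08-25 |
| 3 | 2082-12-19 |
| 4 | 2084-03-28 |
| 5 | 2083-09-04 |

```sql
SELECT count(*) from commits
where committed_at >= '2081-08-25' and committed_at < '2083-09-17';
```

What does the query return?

3

Rows in [2081-08-25, 2083-09-17): 2081-08-25, 2082-12-19, 2083-09-04 → 3 rows.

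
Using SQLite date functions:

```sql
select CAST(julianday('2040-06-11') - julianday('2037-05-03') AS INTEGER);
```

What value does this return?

1135

28 days remain in May 2037 after the 3rd (31 − 3).
Full months from June 2037 through May 2040 contribute their day counts.
Then 11 days into June 2040.
Total: 28 + 30 + 31 + 31 + 30 + 31 + 30 + 31 + 31 + 28 + 31 + 30 + 31 + 30 + 31 + 31 + 30 + 31 + 30 + 31 + 31 + 28 + 31 + 30 + 31 + 30 + 31 + 31 + 30 + 31 + 30 + 31 + 31 + 29 + 31 + 30 + 31 + 11 = 1135.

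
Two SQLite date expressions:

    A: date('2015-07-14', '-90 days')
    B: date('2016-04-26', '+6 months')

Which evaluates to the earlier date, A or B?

A

A = 2015-04-15.
B = 2016-10-26.
A is earlier.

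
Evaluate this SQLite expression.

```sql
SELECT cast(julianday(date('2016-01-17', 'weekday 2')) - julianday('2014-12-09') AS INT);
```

406

`weekday 2` advances to the next Tuesday; 2016-01-17 is a Sunday, so it moves forward to 2016-01-19.
22 days remain in December 2014 after the 9th (31 − 9).
Full months from January 2015 through December 2015 contribute their day counts.
Then 19 days into January 2016.
Total: 22 + 31 + 28 + 31 + 30 + 31 + 30 + 31 + 31 + 30 + 31 + 30 + 31 + 19 = 406.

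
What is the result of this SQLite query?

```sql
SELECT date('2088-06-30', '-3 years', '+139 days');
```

2085-11-16

Adding -3 years to 2088-06-30 gives 2085-06-30.
Applying '+139 days' to 2085-06-30: counting 139 days forward gives 2085-11-16.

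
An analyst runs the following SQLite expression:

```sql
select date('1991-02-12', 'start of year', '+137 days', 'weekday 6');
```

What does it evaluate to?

1991-05-18

`start of year` rewinds 1991-02-12 to 1991-01-01.
Applying '+137 days' to 1991-01-01: counting 137 days forward gives 1991-05-18.
`weekday 6` advances to the next Saturday; 1991-05-18 is already a Saturday, so it stays at 1991-05-18.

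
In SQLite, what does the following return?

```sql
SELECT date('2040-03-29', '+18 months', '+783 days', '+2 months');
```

Adding +18 months to 2040-03-29 gives 2041-09-29.
Applying '+783 days' to 2041-09-29: counting 783 days forward gives 2043-11-21.
Adding +2 months to 2043-11-21 gives 2044-01-21.

2044-01-21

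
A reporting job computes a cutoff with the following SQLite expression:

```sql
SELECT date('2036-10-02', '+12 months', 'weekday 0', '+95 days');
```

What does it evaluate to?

Adding +12 months to 2036-10-02 gives 2037-10-02.
`weekday 0` advances to the next Sunday; 2037-10-02 is a Friday, so it moves forward to 2037-10-04.
Applying '+95 days' to 2037-10-04: counting 95 days forward gives 2038-01-07.

2038-01-07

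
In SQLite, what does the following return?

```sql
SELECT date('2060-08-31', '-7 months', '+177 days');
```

Adding -7 months to 2060-08-31 gives 2060-01-31.
Applying '+177 days' to 2060-01-31: counting 177 days forward gives 2060-07-26.

2060-07-26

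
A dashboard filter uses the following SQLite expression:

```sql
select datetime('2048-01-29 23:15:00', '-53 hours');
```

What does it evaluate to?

-53 hours from 2048-01-29 23:15:00 is 2048-01-27 18:15:00 (crosses midnight).

2048-01-27 18:15:00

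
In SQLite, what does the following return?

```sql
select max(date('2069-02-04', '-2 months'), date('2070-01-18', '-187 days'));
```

date('2069-02-04', '-2 months') → 2068-12-04.
date('2070-01-18', '-187 days') → 2069-07-15.
Later of the two is 2069-07-15.

2069-07-15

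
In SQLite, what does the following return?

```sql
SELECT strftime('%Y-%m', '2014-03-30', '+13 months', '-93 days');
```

First apply '+13 months', '-93 days': 2014-03-30 → 2015-01-27.
`%Y-%m` extracts the year-month: 2015-01.

2015-01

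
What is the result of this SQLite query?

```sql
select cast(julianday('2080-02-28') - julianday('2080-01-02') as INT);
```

57

29 days remain in January 2080 after the 2nd (31 − 2).
Then 28 days into February 2080.
Total: 29 + 28 = 57.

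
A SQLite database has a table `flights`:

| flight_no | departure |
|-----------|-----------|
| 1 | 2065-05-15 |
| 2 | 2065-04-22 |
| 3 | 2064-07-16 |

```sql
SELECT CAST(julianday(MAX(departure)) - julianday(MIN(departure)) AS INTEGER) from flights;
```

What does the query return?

MIN = 2064-07-16, MAX = 2065-05-15.
15 days remain in July 2064 after the 16th (31 − 16).
Full months from August 2064 through April 2065 contribute their day counts.
Then 15 days into May 2065.
Total: 15 + 31 + 30 + 31 + 30 + 31 + 31 + 28 + 31 + 30 + 15 = 303.

303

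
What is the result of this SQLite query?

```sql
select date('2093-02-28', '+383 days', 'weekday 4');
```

Applying '+383 days' to 2093-02-28: counting 383 days forward gives 2094-03-18.
`weekday 4` advances to the next Thursday; 2094-03-18 is already a Thursday, so it stays at 2094-03-18.

2094-03-18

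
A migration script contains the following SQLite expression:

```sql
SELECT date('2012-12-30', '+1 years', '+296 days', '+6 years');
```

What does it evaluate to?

2020-10-22

Adding +1 year to 2012-12-30 gives 2013-12-30.
Applying '+296 days' to 2013-12-30: counting 296 days forward gives 2014-10-22.
Adding +6 years to 2014-10-22 gives 2020-10-22.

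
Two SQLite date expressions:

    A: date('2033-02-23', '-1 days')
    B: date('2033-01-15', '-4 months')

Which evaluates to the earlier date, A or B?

B

A = 2033-02-22.
B = 2032-09-15.
B is earlier.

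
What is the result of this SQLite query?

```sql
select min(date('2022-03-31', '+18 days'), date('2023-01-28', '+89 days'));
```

date('2022-03-31', '+18 days') → 2022-04-18.
date('2023-01-28', '+89 days') → 2023-04-27.
Earlier of the two is 2022-04-18.

2022-04-18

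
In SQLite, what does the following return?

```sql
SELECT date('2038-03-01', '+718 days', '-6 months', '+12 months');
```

2040-08-17

Applying '+718 days' to 2038-03-01: counting 718 days forward gives 2040-02-17.
Adding -6 months to 2040-02-17 gives 2039-08-17.
Adding +12 months to 2039-08-17 gives 2040-08-17.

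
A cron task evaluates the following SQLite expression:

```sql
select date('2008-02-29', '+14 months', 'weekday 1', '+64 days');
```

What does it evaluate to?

2009-07-07

Adding +14 months to 2008-02-29 gives 2009-04-29.
`weekday 1` advances to the next Monday; 2009-04-29 is a Wednesday, so it moves forward to 2009-05-04.
Applying '+64 days' to 2009-05-04: counting 64 days forward gives 2009-07-07.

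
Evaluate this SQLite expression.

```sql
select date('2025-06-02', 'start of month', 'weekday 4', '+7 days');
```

`start of month` rewinds 2025-06-02 to 2025-06-01.
`weekday 4` advances to the next Thursday; 2025-06-01 is a Sunday, so it moves forward to 2025-06-05.
Advancing 7 more days within June lands on 2025-06-12.

2025-06-12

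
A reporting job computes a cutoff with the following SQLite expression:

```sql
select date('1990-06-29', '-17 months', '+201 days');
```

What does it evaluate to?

1989-08-18

Adding -17 months to 1990-06-29 gives 1989-01-29.
Applying '+201 days' to 1989-01-29: counting 201 days forward gives 1989-08-18.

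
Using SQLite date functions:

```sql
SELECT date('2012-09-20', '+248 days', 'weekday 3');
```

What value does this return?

2013-05-29

Applying '+248 days' to 2012-09-20: counting 248 days forward gives 2013-05-26.
`weekday 3` advances to the next Wednesday; 2013-05-26 is a Sunday, so it moves forward to 2013-05-29.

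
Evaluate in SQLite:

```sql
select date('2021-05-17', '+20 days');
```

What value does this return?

May 2021 has 31 days; 14 remain after the 17th, so 15 days reach 2021-06-01.
Advancing 5 more days within June lands on 2021-06-06.

2021-06-06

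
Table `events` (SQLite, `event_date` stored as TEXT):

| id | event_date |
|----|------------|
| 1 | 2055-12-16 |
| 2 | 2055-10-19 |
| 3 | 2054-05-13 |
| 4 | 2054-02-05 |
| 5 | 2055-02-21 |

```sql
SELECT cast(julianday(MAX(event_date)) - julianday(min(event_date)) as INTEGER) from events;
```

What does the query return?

MIN = 2054-02-05, MAX = 2055-12-16.
23 days remain in February 2054 after the 5th (28 − 5).
Full months from March 2054 through November 2055 contribute their day counts.
Then 16 days into December 2055.
Total: 23 + 31 + 30 + 31 + 30 + 31 + 31 + 30 + 31 + 30 + 31 + 31 + 28 + 31 + 30 + 31 + 30 + 31 + 31 + 30 + 31 + 30 + 16 = 679.

679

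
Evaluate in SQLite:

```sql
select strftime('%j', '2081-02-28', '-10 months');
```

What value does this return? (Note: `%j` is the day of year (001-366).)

119

First apply '-10 months': 2081-02-28 → 2080-04-28.
Day-of-year for 2080-04-28: days since 2080-01-01 inclusive = 119, zero-padded to 119.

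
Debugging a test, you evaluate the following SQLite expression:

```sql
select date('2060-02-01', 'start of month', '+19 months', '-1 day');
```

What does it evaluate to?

2061-08-31

`start of month` rewinds 2060-02-01 to 2060-02-01.
Adding +19 months to 2060-02-01 gives 2061-09-01.
Going back 1 day from 2061-09-01 reaches 2061-08-31 (last day of August, 31 days).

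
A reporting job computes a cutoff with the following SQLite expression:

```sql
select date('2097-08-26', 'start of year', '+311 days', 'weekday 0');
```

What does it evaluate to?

`start of year` rewinds 2097-08-26 to 2097-01-01.
Applying '+311 days' to 2097-01-01: counting 311 days forward gives 2097-11-08.
`weekday 0` advances to the next Sunday; 2097-11-08 is a Friday, so it moves forward to 2097-11-10.

2097-11-10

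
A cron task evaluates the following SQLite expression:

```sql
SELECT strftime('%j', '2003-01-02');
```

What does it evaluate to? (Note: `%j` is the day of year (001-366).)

Day-of-year for 2003-01-02: days since 2003-01-01 inclusive = 2, zero-padded to 002.

002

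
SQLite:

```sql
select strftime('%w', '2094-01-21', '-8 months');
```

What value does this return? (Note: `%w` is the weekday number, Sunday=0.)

First apply '-8 months': 2094-01-21 → 2093-05-21.
2093-05-21 is a Thursday; with Sunday=0 that is 4.

4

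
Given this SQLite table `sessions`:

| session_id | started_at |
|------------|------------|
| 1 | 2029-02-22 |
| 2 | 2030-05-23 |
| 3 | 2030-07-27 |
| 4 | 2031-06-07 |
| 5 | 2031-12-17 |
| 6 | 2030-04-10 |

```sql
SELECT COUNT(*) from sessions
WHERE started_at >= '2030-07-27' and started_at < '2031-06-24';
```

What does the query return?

Rows in [2030-07-27, 2031-06-24): 2030-07-27, 2031-06-07 → 2 rows.

2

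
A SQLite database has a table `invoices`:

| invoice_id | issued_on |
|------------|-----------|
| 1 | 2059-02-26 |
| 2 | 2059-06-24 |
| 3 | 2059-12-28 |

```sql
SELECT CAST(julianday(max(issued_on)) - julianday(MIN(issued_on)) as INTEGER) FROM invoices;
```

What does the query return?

305

MIN = 2059-02-26, MAX = 2059-12-28.
2 days remain in February 2059 after the 26th (28 − 26).
Full months from March 2059 through November 2059 contribute their day counts.
Then 28 days into December 2059.
Total: 2 + 31 + 30 + 31 + 30 + 31 + 31 + 30 + 31 + 30 + 28 = 305.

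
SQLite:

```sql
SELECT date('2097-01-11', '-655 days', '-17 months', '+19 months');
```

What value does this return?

Applying '-655 days' to 2097-01-11: counting 655 days back gives 2095-03-28.
Adding -17 months to 2095-03-28 gives 2093-10-28.
Adding +19 months to 2093-10-28 gives 2095-05-28.

2095-05-28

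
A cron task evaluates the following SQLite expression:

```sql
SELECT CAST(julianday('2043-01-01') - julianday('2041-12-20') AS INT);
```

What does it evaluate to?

377

11 days remain in December 2041 after the 20th (31 − 20).
Full months from January 2042 through December 2042 contribute their day counts.
Then 1 day into January 2043.
Total: 11 + 31 + 28 + 31 + 30 + 31 + 30 + 31 + 31 + 30 + 31 + 30 + 31 + 1 = 377.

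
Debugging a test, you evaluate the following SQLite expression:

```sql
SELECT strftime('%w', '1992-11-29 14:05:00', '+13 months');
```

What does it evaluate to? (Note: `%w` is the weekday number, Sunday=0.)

3

First apply '+13 months': 1992-11-29 14:05:00 → 1993-12-29 14:05:00.
1993-12-29 is a Wednesday; with Sunday=0 that is 3.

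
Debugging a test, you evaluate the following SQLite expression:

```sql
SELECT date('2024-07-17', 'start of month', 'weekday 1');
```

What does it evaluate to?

2024-07-01

`start of month` rewinds 2024-07-17 to 2024-07-01.
`weekday 1` advances to the next Monday; 2024-07-01 is already a Monday, so it stays at 2024-07-01.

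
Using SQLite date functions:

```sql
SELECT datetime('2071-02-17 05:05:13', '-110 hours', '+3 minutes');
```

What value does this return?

2071-02-12 15:08:13

-110 hours from 2071-02-17 05:05:13 is 2071-02-12 15:05:13 (crosses midnight).
+3 minutes from 2071-02-12 15:05:13 is 2071-02-12 15:08:13.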